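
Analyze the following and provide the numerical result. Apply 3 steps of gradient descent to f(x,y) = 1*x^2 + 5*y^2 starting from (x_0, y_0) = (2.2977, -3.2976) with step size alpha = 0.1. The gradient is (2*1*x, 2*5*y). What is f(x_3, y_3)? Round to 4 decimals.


Gradient descent on f(x,y) = 1*x^2 + 5*y^2.
Starting point: (2.2977, -3.2976), alpha = 0.1
Step 1: grad_x = 2*1*2.2977 = 4.5954, grad_y = 2*5*-3.2976 = -32.976
  x_1 = 2.2977 - 0.1*4.5954 = 1.8382
  y_1 = -3.2976 - 0.1*-32.976 = 0.0
Step 2: grad_x = 2*1*1.8382 = 3.6763, grad_y = 2*5*0.0 = 0.0
  x_2 = 1.8382 - 0.1*3.6763 = 1.4705
  y_2 = 0.0 - 0.1*0.0 = 0.0
Step 3: grad_x = 2*1*1.4705 = 2.9411, grad_y = 2*5*0.0 = 0.0
  x_3 = 1.4705 - 0.1*2.9411 = 1.1764
  y_3 = 0.0 - 0.1*0.0 = 0.0
f(1.1764, 0.0) = 1*1.1764^2 + 5*0.0^2 = 1.384


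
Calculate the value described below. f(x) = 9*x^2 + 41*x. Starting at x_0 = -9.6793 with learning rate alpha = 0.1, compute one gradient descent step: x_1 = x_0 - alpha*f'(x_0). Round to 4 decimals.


We compute the gradient at x_0 and apply the update.
f'(x) = 18*x + 41
f'(-9.6793) = 18*-9.6793 + 41 = -133.2274
x_1 = -9.6793 - 0.1*-133.2274 = 3.6434


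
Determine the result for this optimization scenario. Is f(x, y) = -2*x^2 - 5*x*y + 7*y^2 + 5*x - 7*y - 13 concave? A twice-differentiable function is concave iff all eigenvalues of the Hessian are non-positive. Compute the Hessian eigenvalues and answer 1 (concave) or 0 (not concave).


The Hessian of f(x,y) = -2*x^2 - 5*x*y + 7*y^2 + 5*x - 7*y - 13 is:
H = [[-4, -5], [-5, 14]]
Trace = -4 + 14 = 10
Determinant = -4*14 - (-5)^2 = -81
Discriminant = (10)^2 - 4*-81 = 424.0
Eigenvalues: lambda_1 = -5.2956, lambda_2 = 15.2956
The function is not concave.

0


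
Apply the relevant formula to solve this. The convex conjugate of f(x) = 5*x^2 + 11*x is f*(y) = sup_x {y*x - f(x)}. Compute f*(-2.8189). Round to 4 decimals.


f*(y) = sup_x {y*x - a*x^2 - b*x} = sup_x {(y-b)*x - a*x^2}
FOC: (y - b) - 2a*x = 0 => x* = (y - b)/(2a)
x* = (-2.8189 - 11)/(2*5) = -1.3819
f*(-2.8189) = (y-b)^2/(4a) = (-2.8189 - 11)^2/(4*5)
= 190.962/20 = 9.5481


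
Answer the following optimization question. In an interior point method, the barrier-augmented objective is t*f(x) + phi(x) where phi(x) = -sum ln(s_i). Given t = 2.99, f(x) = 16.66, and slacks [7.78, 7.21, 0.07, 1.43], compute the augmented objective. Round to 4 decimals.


Step 1: Compute log-barrier.
ln values: [2.0516, 1.9755, -2.6593, 0.3577]
phi = -(2.0516 + 1.9755 - 2.6593 + 0.3577) = -1.7254
Step 2: Compute augmented objective.
t*f(x) = 2.99*16.66 = 49.8134
Total = 49.8134 - 1.7254 = 48.088


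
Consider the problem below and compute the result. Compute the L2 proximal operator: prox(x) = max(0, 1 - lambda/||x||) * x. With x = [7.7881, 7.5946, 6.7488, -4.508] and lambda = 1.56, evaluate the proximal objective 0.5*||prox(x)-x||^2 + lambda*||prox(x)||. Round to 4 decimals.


Step 1: Compute ||x||.
||x|| = 13.5721
Step 2: Compute scaling factor.
scale = max(0, 1 - 1.56/13.5721) = 0.8851
Step 3: prox(x) = [6.8929, 6.7217, 5.9731, -3.9898]
||prox(x)|| = 12.0121
Step 4: Proximal objective.
0.5*||prox-x||^2 = 1.2168
lambda*||prox|| = 18.7389
Total = 19.9556


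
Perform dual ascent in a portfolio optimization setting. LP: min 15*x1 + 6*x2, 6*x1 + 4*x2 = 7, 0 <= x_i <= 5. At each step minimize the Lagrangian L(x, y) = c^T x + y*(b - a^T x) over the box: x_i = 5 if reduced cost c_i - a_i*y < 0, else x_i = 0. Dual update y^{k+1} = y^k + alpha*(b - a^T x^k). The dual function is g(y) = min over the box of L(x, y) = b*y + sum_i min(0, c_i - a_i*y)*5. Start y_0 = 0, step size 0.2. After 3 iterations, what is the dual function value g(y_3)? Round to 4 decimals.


Dual ascent for LP: min 15*x1 + 6*x2, 6*x1 + 4*x2 = 7, 0 <= x_i <= 5
Step 1: y^k = 0.0, reduced costs: (15.0, 6.0)
  x^k = (0.0, 0.0), subgradient = b - a^T x = 7.0
  y^{k+1} = 0.0 + 0.2*7.0 = 1.4
Step 2: y^k = 1.4, reduced costs: (6.6, 0.4)
  x^k = (0.0, 0.0), subgradient = b - a^T x = 7.0
  y^{k+1} = 1.4 + 0.2*7.0 = 2.8
Step 3: y^k = 2.8, reduced costs: (-1.8, -5.2)
  x^k = (5.0, 5.0), subgradient = b - a^T x = -43.0
  y^{k+1} = 2.8 + 0.2*-43.0 = -5.8
Dual objective at y_3 = -5.8: reduced costs (49.8, 29.2), box minimizer x = (0.0, 0.0)
g(y_3) = b*y + (c1 - a1*y)*x1 + (c2 - a2*y)*x2 = 7*(-5.8) + 49.8*0.0 + 29.2*0.0 = -40.6 + 0.0 + 0.0 = -40.6


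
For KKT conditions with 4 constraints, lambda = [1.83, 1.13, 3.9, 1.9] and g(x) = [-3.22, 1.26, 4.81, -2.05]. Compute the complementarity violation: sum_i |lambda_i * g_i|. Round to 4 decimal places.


KKT complementary slackness check:
lambda_1 * g_1 = 1.83 * -3.22 = -5.8926
lambda_2 * g_2 = 1.13 * 1.26 = 1.4238
lambda_3 * g_3 = 3.9 * 4.81 = 18.759
lambda_4 * g_4 = 1.9 * -2.05 = -3.895
Total violation = 5.8926 + 1.4238 + 18.759 + 3.895 = 29.9704


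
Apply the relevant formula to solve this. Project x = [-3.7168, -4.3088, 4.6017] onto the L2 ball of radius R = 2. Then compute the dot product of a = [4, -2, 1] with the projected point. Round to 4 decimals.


Step 1: Compute ||x|| (intermediates to 6 decimals).
||x|| = sqrt((-3.7168)^2 + (-4.3088)^2 + 4.6017^2) = 7.318197
Step 2: Project.
Since ||x|| > R, scale = R/||x|| = 2/7.318197 = 0.273291, proj(x) = scale * x
proj(x) = [-1.015768, -1.177556, 1.257603]
Step 3: Dot product.
a^T * proj(x) = 4*(-1.015768) - 2*(-1.177556) + 1*1.257603 = -0.4504


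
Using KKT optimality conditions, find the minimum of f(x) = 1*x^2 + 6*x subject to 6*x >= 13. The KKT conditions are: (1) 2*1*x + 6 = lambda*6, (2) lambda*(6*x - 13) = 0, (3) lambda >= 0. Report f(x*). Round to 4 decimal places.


Step 1: Try lambda = 0 (constraint inactive).
x_unc = -6/(2*1) = -3.0
Check: 6*-3.0 = -18.0 < 13 -- violated!
Step 2: Constraint must be active: 6*x = 13
x* = 13/6 = 2.1667 (rounded; the exact value 13/6 is used below)
lambda = (2*1*(13/6) + 6)/6 = 1.7222
Step 3: Compute optimal value.
f(x*) = 1*(13/6)^2 + 6*(13/6) = 17.6944


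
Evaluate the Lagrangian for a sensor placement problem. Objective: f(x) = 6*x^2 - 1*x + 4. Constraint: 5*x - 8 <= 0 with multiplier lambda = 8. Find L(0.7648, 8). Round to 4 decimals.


Step 1: Evaluate f(x).
f(0.7648) = 6*0.7648^2 - 1*0.7648 + 4 = 6.7447
Step 2: Evaluate g(x).
g(0.7648) = 5*0.7648 - 8 = -4.176
Step 3: Compute Lagrangian.
L = 6.7447 + 8*-4.176 = -26.6633


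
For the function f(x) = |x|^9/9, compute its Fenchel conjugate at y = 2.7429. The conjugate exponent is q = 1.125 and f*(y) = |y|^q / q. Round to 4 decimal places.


The conjugate exponent q satisfies 1/p + 1/q = 1.
p = 9, so q = 9/(9 - 1) = 1.125
|y|^q = 2.7429^1.125 = 3.1116
f*(2.7429) = 3.1116 / 1.125 = 2.7659


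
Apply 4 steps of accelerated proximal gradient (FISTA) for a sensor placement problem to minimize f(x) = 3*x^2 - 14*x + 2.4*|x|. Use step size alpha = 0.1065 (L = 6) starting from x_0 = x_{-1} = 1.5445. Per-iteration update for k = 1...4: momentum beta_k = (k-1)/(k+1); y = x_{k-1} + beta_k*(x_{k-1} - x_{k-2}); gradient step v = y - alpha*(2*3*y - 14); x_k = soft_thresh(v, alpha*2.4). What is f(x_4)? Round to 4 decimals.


FISTA on f(x) = 3*x^2 - 14*x + 2.4*|x|
L = 6, alpha = 0.1065
Iteration 1: beta = 0.0, y = 1.5445 + 0.0*(1.5445 - 1.5445) = 1.5445
  grad(y) = -4.733, v = y - alpha*grad = 2.0486
  prox(v) = soft_thresh(2.0486, 0.2556) = 1.793
Iteration 2: beta = 0.3333, y = 1.793 + 0.3333*(1.793 - 1.5445) = 1.8758
  grad(y) = -2.7453, v = y - alpha*grad = 2.1682
  prox(v) = soft_thresh(2.1682, 0.2556) = 1.9126
Iteration 3: beta = 0.5, y = 1.9126 + 0.5*(1.9126 - 1.793) = 1.9724
  grad(y) = -2.1659, v = y - alpha*grad = 2.203
  prox(v) = soft_thresh(2.203, 0.2556) = 1.9474
Iteration 4: beta = 0.6, y = 1.9474 + 0.6*(1.9474 - 1.9126) = 1.9683
  grad(y) = -2.19, v = y - alpha*grad = 2.2016
  prox(v) = soft_thresh(2.2016, 0.2556) = 1.946
f(x_4) = 3*1.946^2 - 14*1.946 + 2.4*|1.946| = -11.2129


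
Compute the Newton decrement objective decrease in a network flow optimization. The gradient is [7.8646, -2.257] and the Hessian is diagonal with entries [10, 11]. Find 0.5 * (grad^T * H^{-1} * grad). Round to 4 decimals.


Step 1: H is diagonal, so H^(-1) * g = [0.7865, -0.2052].
Step 2: g^T H^(-1) g = sum_i g_i^2 / H_ii
  = (7.8646)^2/10 + (-2.257)^2/11
  = 6.1852 + 0.4631 = 6.6483
Step 3: Objective decrease = 0.5 * g^T H^(-1) g = 3.3241


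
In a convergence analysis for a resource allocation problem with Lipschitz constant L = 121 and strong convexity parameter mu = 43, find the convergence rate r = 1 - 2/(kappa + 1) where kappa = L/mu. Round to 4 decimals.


Step 1: Compute the condition number.
kappa = L/mu = 121/43 = 2.814
Step 2: Compute the convergence rate.
r = 1 - 2/(kappa + 1) = 1 - 2*mu/(L + mu) = (L - mu)/(L + mu) = 78/164 = 0.4756


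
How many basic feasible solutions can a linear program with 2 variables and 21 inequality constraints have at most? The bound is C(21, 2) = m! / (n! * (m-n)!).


Each vertex corresponds to some choice of n active constraints out of m, so the number of vertices is at most C(m, n) = m! / (n!(m-n)!).
m = 21, n = 2
Numerator: 21 * 20
Denominator: 2! = 2
C(21, 2) = 210


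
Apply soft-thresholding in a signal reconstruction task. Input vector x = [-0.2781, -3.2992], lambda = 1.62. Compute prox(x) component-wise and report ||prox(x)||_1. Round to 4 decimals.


Soft-thresholding with lambda = 1.62:
prox(-0.2781) = sign(-0.2781)*max(|-0.2781| - 1.62, 0) = 0.0
prox(-3.2992) = sign(-3.2992)*max(|-3.2992| - 1.62, 0) = -1.6792
prox(x) = [0.0, -1.6792]
||prox(x)||_1 = 0.0 + 1.6792 = 1.6792


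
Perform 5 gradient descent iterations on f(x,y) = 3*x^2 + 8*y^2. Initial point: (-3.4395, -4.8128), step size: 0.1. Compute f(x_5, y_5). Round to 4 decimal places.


Gradient descent on f(x,y) = 3*x^2 + 8*y^2.
Starting point: (-3.4395, -4.8128), alpha = 0.1
Step 1: grad_x = 2*3*-3.4395 = -20.637, grad_y = 2*8*-4.8128 = -77.0048
  x_1 = -3.4395 - 0.1*-20.637 = -1.3758
  y_1 = -4.8128 - 0.1*-77.0048 = 2.8877
Step 2: grad_x = 2*3*-1.3758 = -8.2548, grad_y = 2*8*2.8877 = 46.2029
  x_2 = -1.3758 - 0.1*-8.2548 = -0.5503
  y_2 = 2.8877 - 0.1*46.2029 = -1.7326
Step 3: grad_x = 2*3*-0.5503 = -3.3019, grad_y = 2*8*-1.7326 = -27.7217
  x_3 = -0.5503 - 0.1*-3.3019 = -0.2201
  y_3 = -1.7326 - 0.1*-27.7217 = 1.0396
Step 4: grad_x = 2*3*-0.2201 = -1.3208, grad_y = 2*8*1.0396 = 16.633
  x_4 = -0.2201 - 0.1*-1.3208 = -0.0881
  y_4 = 1.0396 - 0.1*16.633 = -0.6237
Step 5: grad_x = 2*3*-0.0881 = -0.5283, grad_y = 2*8*-0.6237 = -9.9798
  x_5 = -0.0881 - 0.1*-0.5283 = -0.0352
  y_5 = -0.6237 - 0.1*-9.9798 = 0.3742
f(-0.0352, 0.3742) = 3*(-0.0352)^2 + 8*0.3742^2 = 1.1242


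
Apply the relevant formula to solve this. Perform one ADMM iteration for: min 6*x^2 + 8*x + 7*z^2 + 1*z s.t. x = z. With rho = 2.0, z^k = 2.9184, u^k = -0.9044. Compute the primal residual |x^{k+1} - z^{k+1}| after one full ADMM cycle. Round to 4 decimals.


ADMM iteration with rho = 2.0, z^k = 2.9184, u^k = -0.9044
Step 1: x-update.
Minimize 6*x^2 + 8*x + (2.0/2)*(x - 2.9184 - 0.9044)^2
FOC: (2*6 + 2.0)*x = -8 + 2.0*(2.9184 + 0.9044)
x^{k+1} = -0.0253
Step 2: z-update.
Minimize 7*z^2 + 1*z + (2.0/2)*(-0.0253 - z - 0.9044)^2
FOC: (2*7 + 2.0)*z = -1 + 2.0*(-0.0253 - 0.9044)
z^{k+1} = -0.1787
Step 3: u-update.
u^{k+1} = -0.9044 - 0.0253 + 0.1787 = -0.751
Step 4: Primal residual = |-0.0253 + 0.1787| = 0.1534


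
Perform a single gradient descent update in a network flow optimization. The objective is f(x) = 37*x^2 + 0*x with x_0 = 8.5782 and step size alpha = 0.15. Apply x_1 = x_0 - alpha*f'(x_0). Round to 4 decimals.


We compute the gradient at x_0 and apply the update.
f'(x) = 74*x + 0
f'(8.5782) = 74*8.5782 + 0 = 634.7868
x_1 = 8.5782 - 0.15*634.7868 = -86.6398


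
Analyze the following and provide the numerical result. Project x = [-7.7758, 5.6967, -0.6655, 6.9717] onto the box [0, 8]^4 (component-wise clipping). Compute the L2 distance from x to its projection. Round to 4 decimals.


Project each component onto [0, 8].
clip(-7.7758) = 0.0, clip(5.6967) = 5.6967, clip(-0.6655) = 0.0, clip(6.9717) = 6.9717
Projection = [0.0, 5.6967, 0.0, 6.9717]
Squared diffs: [60.4631, 0.0, 0.4429, 0.0]
Distance = sqrt(60.906) = 7.8042


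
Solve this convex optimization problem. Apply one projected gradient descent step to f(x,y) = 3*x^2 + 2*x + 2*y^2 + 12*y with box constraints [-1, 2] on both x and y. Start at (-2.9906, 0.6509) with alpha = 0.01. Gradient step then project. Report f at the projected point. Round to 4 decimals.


Step 1: Compute gradient at (-2.9906, 0.6509).
grad_x = 2*3*-2.9906 + 2 = -15.9436
grad_y = 2*2*0.6509 + 12 = 14.6036
Step 2: Gradient step.
x_raw = -2.9906 - 0.01*-15.9436 = -2.8312
y_raw = 0.6509 - 0.01*14.6036 = 0.5049
Step 3: Project onto [-1, 2].
x_proj = clip(-2.8312) = -1.0
y_proj = clip(0.5049) = 0.5049
Step 4: Evaluate f.
f(-1.0, 0.5049) = 7.5681


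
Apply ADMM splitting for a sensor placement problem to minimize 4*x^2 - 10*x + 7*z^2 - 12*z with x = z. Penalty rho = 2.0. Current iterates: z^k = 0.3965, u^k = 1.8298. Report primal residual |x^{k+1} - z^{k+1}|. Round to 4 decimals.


ADMM iteration with rho = 2.0, z^k = 0.3965, u^k = 1.8298
Step 1: x-update.
Minimize 4*x^2 - 10*x + (2.0/2)*(x - 0.3965 + 1.8298)^2
FOC: (2*4 + 2.0)*x = 10 + 2.0*(0.3965 - 1.8298)
x^{k+1} = 0.7133
Step 2: z-update.
Minimize 7*z^2 - 12*z + (2.0/2)*(0.7133 - z + 1.8298)^2
FOC: (2*7 + 2.0)*z = 12 + 2.0*(0.7133 + 1.8298)
z^{k+1} = 1.0679
Step 3: u-update.
u^{k+1} = 1.8298 + 0.7133 - 1.0679 = 1.4752
Step 4: Primal residual = |0.7133 - 1.0679| = 0.3546


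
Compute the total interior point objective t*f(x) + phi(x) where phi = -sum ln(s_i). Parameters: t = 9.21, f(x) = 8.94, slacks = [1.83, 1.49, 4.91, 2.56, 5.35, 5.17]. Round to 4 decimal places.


Step 1: Compute log-barrier.
ln values: [0.6043, 0.3988, 1.5913, 0.94, 1.6771, 1.6429]
phi = -(0.6043 + 0.3988 + 1.5913 + 0.94 + 1.6771 + 1.6429) = -6.8543
Step 2: Compute augmented objective.
t*f(x) = 9.21*8.94 = 82.3374
Total = 82.3374 - 6.8543 = 75.4831


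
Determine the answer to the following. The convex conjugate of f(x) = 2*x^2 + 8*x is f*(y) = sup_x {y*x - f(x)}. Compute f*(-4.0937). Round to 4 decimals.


f*(y) = sup_x {y*x - a*x^2 - b*x} = sup_x {(y-b)*x - a*x^2}
FOC: (y - b) - 2a*x = 0 => x* = (y - b)/(2a)
x* = (-4.0937 - 8)/(2*2) = -3.0234
f*(-4.0937) = (y-b)^2/(4a) = (-4.0937 - 8)^2/(4*2)
= 146.2576/8 = 18.2822


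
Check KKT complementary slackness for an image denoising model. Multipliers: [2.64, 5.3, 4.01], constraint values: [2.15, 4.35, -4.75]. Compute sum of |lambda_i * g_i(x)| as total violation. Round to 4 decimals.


KKT complementary slackness check:
lambda_1 * g_1 = 2.64 * 2.15 = 5.676
lambda_2 * g_2 = 5.3 * 4.35 = 23.055
lambda_3 * g_3 = 4.01 * -4.75 = -19.0475
Total violation = 5.676 + 23.055 + 19.0475 = 47.7785


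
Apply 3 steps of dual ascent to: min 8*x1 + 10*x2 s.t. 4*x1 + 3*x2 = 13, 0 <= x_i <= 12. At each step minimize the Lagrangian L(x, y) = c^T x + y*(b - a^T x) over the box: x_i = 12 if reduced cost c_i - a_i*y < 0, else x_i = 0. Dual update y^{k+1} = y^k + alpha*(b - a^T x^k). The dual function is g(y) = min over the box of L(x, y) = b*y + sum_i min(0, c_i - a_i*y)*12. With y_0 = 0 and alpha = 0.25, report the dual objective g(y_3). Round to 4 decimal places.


Dual ascent for LP: min 8*x1 + 10*x2, 4*x1 + 3*x2 = 13, 0 <= x_i <= 12
Step 1: y^k = 0.0, reduced costs: (8.0, 10.0)
  x^k = (0.0, 0.0), subgradient = b - a^T x = 13.0
  y^{k+1} = 0.0 + 0.25*13.0 = 3.25
Step 2: y^k = 3.25, reduced costs: (-5.0, 0.25)
  x^k = (12.0, 0.0), subgradient = b - a^T x = -35.0
  y^{k+1} = 3.25 + 0.25*-35.0 = -5.5
Step 3: y^k = -5.5, reduced costs: (30.0, 26.5)
  x^k = (0.0, 0.0), subgradient = b - a^T x = 13.0
  y^{k+1} = -5.5 + 0.25*13.0 = -2.25
Dual objective at y_3 = -2.25: reduced costs (17.0, 16.75), box minimizer x = (0.0, 0.0)
g(y_3) = b*y + (c1 - a1*y)*x1 + (c2 - a2*y)*x2 = 13*(-2.25) + 17.0*0.0 + 16.75*0.0 = -29.25 + 0.0 + 0.0 = -29.25


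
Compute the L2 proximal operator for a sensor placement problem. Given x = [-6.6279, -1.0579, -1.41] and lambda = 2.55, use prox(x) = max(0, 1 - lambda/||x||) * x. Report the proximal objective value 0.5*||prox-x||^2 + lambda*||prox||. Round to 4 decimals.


Step 1: Compute ||x||.
||x|| = 6.8583
Step 2: Compute scaling factor.
scale = max(0, 1 - 2.55/6.8583) = 0.6282
Step 3: prox(x) = [-4.1636, -0.6646, -0.8857]
||prox(x)|| = 4.3083
Step 4: Proximal objective.
0.5*||prox-x||^2 = 3.2513
lambda*||prox|| = 10.9862
Total = 14.2374


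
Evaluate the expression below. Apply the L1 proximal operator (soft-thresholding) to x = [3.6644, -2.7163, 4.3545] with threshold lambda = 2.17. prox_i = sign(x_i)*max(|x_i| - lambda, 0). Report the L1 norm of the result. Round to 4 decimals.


Soft-thresholding with lambda = 2.17:
prox(3.6644) = sign(3.6644)*max(|3.6644| - 2.17, 0) = 1.4944
prox(-2.7163) = sign(-2.7163)*max(|-2.7163| - 2.17, 0) = -0.5463
prox(4.3545) = sign(4.3545)*max(|4.3545| - 2.17, 0) = 2.1845
prox(x) = [1.4944, -0.5463, 2.1845]
||prox(x)||_1 = 1.4944 + 0.5463 + 2.1845 = 4.2252


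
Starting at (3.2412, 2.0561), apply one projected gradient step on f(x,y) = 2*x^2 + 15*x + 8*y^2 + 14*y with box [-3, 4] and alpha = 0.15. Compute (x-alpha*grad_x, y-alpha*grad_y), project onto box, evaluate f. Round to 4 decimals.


Step 1: Compute gradient at (3.2412, 2.0561).
grad_x = 2*2*3.2412 + 15 = 27.9648
grad_y = 2*8*2.0561 + 14 = 46.8976
Step 2: Gradient step.
x_raw = 3.2412 - 0.15*27.9648 = -0.9535
y_raw = 2.0561 - 0.15*46.8976 = -4.9785
Step 3: Project onto [-3, 4].
x_proj = clip(-0.9535) = -0.9535
y_proj = clip(-4.9785) = -3.0
Step 4: Evaluate f.
f(-0.9535, -3.0) = 17.5156


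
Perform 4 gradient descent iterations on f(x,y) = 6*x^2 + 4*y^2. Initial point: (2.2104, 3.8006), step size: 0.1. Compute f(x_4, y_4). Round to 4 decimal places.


Gradient descent on f(x,y) = 6*x^2 + 4*y^2.
Starting point: (2.2104, 3.8006), alpha = 0.1
Step 1: grad_x = 2*6*2.2104 = 26.5248, grad_y = 2*4*3.8006 = 30.4048
  x_1 = 2.2104 - 0.1*26.5248 = -0.4421
  y_1 = 3.8006 - 0.1*30.4048 = 0.7601
Step 2: grad_x = 2*6*-0.4421 = -5.305, grad_y = 2*4*0.7601 = 6.081
  x_2 = -0.4421 - 0.1*-5.305 = 0.0884
  y_2 = 0.7601 - 0.1*6.081 = 0.152
Step 3: grad_x = 2*6*0.0884 = 1.061, grad_y = 2*4*0.152 = 1.2162
  x_3 = 0.0884 - 0.1*1.061 = -0.0177
  y_3 = 0.152 - 0.1*1.2162 = 0.0304
Step 4: grad_x = 2*6*-0.0177 = -0.2122, grad_y = 2*4*0.0304 = 0.2432
  x_4 = -0.0177 - 0.1*-0.2122 = 0.0035
  y_4 = 0.0304 - 0.1*0.2432 = 0.0061
f(0.0035, 0.0061) = 6*0.0035^2 + 4*0.0061^2 = 0.0002


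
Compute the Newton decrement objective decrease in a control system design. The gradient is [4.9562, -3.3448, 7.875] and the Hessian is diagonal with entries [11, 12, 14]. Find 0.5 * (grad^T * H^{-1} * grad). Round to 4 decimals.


Step 1: H is diagonal, so H^(-1) * g = [0.4506, -0.2787, 0.5625].
Step 2: g^T H^(-1) g = sum_i g_i^2 / H_ii
  = (4.9562)^2/11 + (-3.3448)^2/12 + (7.875)^2/14
  = 2.2331 + 0.9323 + 4.4297 = 7.5951
Step 3: Objective decrease = 0.5 * g^T H^(-1) g = 3.7975


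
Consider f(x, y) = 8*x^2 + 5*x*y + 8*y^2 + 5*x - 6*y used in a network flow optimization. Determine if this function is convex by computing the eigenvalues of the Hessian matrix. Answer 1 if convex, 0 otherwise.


The Hessian of f(x,y) = 8*x^2 + 5*x*y + 8*y^2 + 5*x - 6*y is:
H = [[16, 5], [5, 16]]
Trace = 16 + 16 = 32
Determinant = 16*16 - (5)^2 = 231
Discriminant = (32)^2 - 4*231 = 100.0
Eigenvalues: lambda_1 = 11.0, lambda_2 = 21.0
The function is convex.

1


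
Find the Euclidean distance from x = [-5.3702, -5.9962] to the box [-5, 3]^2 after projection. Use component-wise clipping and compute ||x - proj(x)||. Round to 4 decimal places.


Project each component onto [-5, 3].
clip(-5.3702) = -5.0, clip(-5.9962) = -5.0
Projection = [-5.0, -5.0]
Squared diffs: [0.137, 0.9924]
Distance = sqrt(1.1294) = 1.0628


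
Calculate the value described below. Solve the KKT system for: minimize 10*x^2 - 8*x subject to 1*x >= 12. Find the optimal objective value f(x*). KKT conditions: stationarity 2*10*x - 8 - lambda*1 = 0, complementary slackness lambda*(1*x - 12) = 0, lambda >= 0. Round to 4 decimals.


Step 1: Try lambda = 0 (constraint inactive).
x_unc = 8/(2*10) = 0.4
Check: 1*0.4 = 0.4 < 12 -- violated!
Step 2: Constraint must be active: 1*x = 12
x* = 12/1 = 12.0
lambda = (2*10*12.0 - 8)/1 = 232.0
Step 3: Compute optimal value.
f(x*) = 10*12.0^2 - 8*12.0 = 1344.0


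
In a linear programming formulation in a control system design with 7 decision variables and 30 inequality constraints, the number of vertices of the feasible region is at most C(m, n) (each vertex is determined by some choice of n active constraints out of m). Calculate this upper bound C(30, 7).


Each vertex corresponds to some choice of n active constraints out of m, so the number of vertices is at most C(m, n) = m! / (n!(m-n)!).
m = 30, n = 7
Numerator: 30 * 29 * 28 * 27 * 26 * 25 * 24
Denominator: 7! = 5040
C(30, 7) = 2035800


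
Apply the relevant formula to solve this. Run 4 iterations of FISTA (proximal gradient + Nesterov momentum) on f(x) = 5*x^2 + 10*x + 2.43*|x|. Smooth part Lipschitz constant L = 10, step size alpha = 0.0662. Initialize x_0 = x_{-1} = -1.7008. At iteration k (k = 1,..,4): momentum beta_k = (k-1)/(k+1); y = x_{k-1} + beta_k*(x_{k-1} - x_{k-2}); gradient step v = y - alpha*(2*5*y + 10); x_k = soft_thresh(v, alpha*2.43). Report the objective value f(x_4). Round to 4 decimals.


FISTA on f(x) = 5*x^2 + 10*x + 2.43*|x|
L = 10, alpha = 0.0662
Iteration 1: beta = 0.0, y = -1.7008 + 0.0*(-1.7008 + 1.7008) = -1.7008
  grad(y) = -7.008, v = y - alpha*grad = -1.2369
  prox(v) = soft_thresh(-1.2369, 0.1609) = -1.076
Iteration 2: beta = 0.3333, y = -1.076 + 0.3333*(-1.076 + 1.7008) = -0.8677
  grad(y) = 1.3226, v = y - alpha*grad = -0.9553
  prox(v) = soft_thresh(-0.9553, 0.1609) = -0.7944
Iteration 3: beta = 0.5, y = -0.7944 + 0.5*(-0.7944 + 1.076) = -0.6536
  grad(y) = 3.4636, v = y - alpha*grad = -0.8829
  prox(v) = soft_thresh(-0.8829, 0.1609) = -0.7221
Iteration 4: beta = 0.6, y = -0.7221 + 0.6*(-0.7221 + 0.7944) = -0.6786
  grad(y) = 3.2135, v = y - alpha*grad = -0.8914
  prox(v) = soft_thresh(-0.8914, 0.1609) = -0.7305
f(x_4) = 5*(-0.7305)^2 + 10*(-0.7305) + 2.43*|-0.7305| = -2.8617


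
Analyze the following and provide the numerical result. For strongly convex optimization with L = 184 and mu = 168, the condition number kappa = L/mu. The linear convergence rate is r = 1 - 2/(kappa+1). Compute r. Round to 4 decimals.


Step 1: Compute the condition number.
kappa = L/mu = 184/168 = 1.0952
Step 2: Compute the convergence rate.
r = 1 - 2/(kappa + 1) = 1 - 2*mu/(L + mu) = (L - mu)/(L + mu) = 16/352 = 0.0455


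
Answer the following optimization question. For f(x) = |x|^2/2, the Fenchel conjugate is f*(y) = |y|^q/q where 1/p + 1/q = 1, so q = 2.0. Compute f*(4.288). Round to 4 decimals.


The conjugate exponent q satisfies 1/p + 1/q = 1.
p = 2, so q = 2/(2 - 1) = 2.0
|y|^q = 4.288^2.0 = 18.3869
f*(4.288) = 18.3869 / 2.0 = 9.1935


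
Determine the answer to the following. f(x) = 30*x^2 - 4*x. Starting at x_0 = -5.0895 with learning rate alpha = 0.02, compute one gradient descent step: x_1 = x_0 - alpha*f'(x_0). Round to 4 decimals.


We compute the gradient at x_0 and apply the update.
f'(x) = 60*x - 4
f'(-5.0895) = 60*-5.0895 - 4 = -309.37
x_1 = -5.0895 - 0.02*-309.37 = 1.0979


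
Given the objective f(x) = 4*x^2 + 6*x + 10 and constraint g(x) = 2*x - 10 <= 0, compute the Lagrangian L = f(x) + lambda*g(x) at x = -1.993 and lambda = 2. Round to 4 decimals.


Step 1: Evaluate f(x).
f(-1.993) = 4*(-1.993)^2 + 6*(-1.993) + 10 = 13.9302
Step 2: Evaluate g(x).
g(-1.993) = 2*-1.993 - 10 = -13.986
Step 3: Compute Lagrangian.
L = 13.9302 + 2*-13.986 = -14.0418


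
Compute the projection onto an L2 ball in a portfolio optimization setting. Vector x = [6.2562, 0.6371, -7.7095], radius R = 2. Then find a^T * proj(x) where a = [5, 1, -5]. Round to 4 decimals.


Step 1: Compute ||x|| (intermediates to 6 decimals).
||x|| = sqrt(6.2562^2 + 0.6371^2 + (-7.7095)^2) = 9.948986
Step 2: Project.
Since ||x|| > R, scale = R/||x|| = 2/9.948986 = 0.201026, proj(x) = scale * x
proj(x) = [1.257659, 0.128074, -1.54981]
Step 3: Dot product.
a^T * proj(x) = 5*1.257659 + 1*0.128074 - 5*(-1.54981) = 14.1654


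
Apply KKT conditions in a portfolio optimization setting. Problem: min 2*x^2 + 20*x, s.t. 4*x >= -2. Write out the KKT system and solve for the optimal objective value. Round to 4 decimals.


Step 1: Try lambda = 0 (constraint inactive).
x_unc = -20/(2*2) = -5.0
Check: 4*-5.0 = -20.0 < -2 -- violated!
Step 2: Constraint must be active: 4*x = -2
x* = -2/4 = -0.5
lambda = (2*2*(-0.5) + 20)/4 = 4.5
Step 3: Compute optimal value.
f(x*) = 2*(-0.5)^2 + 20*(-0.5) = -9.5


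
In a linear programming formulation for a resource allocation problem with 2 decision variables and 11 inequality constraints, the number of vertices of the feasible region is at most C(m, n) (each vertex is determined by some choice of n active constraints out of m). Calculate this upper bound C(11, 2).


Each vertex corresponds to some choice of n active constraints out of m, so the number of vertices is at most C(m, n) = m! / (n!(m-n)!).
m = 11, n = 2
Numerator: 11 * 10
Denominator: 2! = 2
C(11, 2) = 55


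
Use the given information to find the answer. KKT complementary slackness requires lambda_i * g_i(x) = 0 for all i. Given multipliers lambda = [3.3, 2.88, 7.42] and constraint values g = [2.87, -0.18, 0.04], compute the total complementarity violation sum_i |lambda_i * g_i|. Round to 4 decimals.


KKT complementary slackness check:
lambda_1 * g_1 = 3.3 * 2.87 = 9.471
lambda_2 * g_2 = 2.88 * -0.18 = -0.5184
lambda_3 * g_3 = 7.42 * 0.04 = 0.2968
Total violation = 9.471 + 0.5184 + 0.2968 = 10.2862


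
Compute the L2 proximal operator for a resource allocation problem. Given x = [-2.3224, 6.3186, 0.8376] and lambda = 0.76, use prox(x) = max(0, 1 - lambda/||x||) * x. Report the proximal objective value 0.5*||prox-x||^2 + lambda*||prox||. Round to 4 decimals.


Step 1: Compute ||x||.
||x|| = 6.7838
Step 2: Compute scaling factor.
scale = max(0, 1 - 0.76/6.7838) = 0.888
Step 3: prox(x) = [-2.0622, 5.6107, 0.7438]
||prox(x)|| = 6.0238
Step 4: Proximal objective.
0.5*||prox-x||^2 = 0.2888
lambda*||prox|| = 4.5781
Total = 4.8669


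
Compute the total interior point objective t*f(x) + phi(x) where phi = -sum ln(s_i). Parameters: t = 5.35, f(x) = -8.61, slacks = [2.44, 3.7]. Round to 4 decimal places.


Step 1: Compute log-barrier.
ln values: [0.892, 1.3083]
phi = -(0.892 + 1.3083) = -2.2003
Step 2: Compute augmented objective.
t*f(x) = 5.35*-8.61 = -46.0635
Total = -46.0635 - 2.2003 = -48.2638


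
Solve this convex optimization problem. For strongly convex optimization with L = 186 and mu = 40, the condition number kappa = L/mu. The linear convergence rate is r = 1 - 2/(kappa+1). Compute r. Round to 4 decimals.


Step 1: Compute the condition number.
kappa = L/mu = 186/40 = 4.65
Step 2: Compute the convergence rate.
r = 1 - 2/(kappa + 1) = 1 - 2*mu/(L + mu) = (L - mu)/(L + mu) = 146/226 = 0.646


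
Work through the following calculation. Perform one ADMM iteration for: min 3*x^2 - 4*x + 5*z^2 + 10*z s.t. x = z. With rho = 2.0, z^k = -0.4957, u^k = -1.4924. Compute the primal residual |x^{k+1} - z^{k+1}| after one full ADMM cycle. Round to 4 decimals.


ADMM iteration with rho = 2.0, z^k = -0.4957, u^k = -1.4924
Step 1: x-update.
Minimize 3*x^2 - 4*x + (2.0/2)*(x + 0.4957 - 1.4924)^2
FOC: (2*3 + 2.0)*x = 4 + 2.0*(-0.4957 + 1.4924)
x^{k+1} = 0.7492
Step 2: z-update.
Minimize 5*z^2 + 10*z + (2.0/2)*(0.7492 - z - 1.4924)^2
FOC: (2*5 + 2.0)*z = -10 + 2.0*(0.7492 - 1.4924)
z^{k+1} = -0.9572
Step 3: u-update.
u^{k+1} = -1.4924 + 0.7492 + 0.9572 = 0.214
Step 4: Primal residual = |0.7492 + 0.9572| = 1.7064


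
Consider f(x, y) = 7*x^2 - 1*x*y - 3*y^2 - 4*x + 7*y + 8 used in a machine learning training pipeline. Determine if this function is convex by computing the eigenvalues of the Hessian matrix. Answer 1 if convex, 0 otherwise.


The Hessian of f(x,y) = 7*x^2 - 1*x*y - 3*y^2 - 4*x + 7*y + 8 is:
H = [[14, -1], [-1, -6]]
Trace = 14 - 6 = 8
Determinant = 14*-6 - (-1)^2 = -85
Discriminant = (8)^2 - 4*-85 = 404.0
Eigenvalues: lambda_1 = -6.0499, lambda_2 = 14.0499
The function is not convex.

0


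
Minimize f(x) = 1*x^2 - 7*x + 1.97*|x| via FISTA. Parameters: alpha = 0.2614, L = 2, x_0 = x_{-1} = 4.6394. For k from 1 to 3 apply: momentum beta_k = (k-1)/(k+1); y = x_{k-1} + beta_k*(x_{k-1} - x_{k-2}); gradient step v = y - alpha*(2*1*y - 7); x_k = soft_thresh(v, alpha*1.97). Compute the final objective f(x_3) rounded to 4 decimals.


FISTA on f(x) = 1*x^2 - 7*x + 1.97*|x|
L = 2, alpha = 0.2614
Iteration 1: beta = 0.0, y = 4.6394 + 0.0*(4.6394 - 4.6394) = 4.6394
  grad(y) = 2.2788, v = y - alpha*grad = 4.0437
  prox(v) = soft_thresh(4.0437, 0.515) = 3.5288
Iteration 2: beta = 0.3333, y = 3.5288 + 0.3333*(3.5288 - 4.6394) = 3.1586
  grad(y) = -0.6829, v = y - alpha*grad = 3.3371
  prox(v) = soft_thresh(3.3371, 0.515) = 2.8221
Iteration 3: beta = 0.5, y = 2.8221 + 0.5*(2.8221 - 3.5288) = 2.4688
  grad(y) = -2.0625, v = y - alpha*grad = 3.0079
  prox(v) = soft_thresh(3.0079, 0.515) = 2.4929
f(x_3) = 1*2.4929^2 - 7*2.4929 + 1.97*|2.4929| = -6.3247


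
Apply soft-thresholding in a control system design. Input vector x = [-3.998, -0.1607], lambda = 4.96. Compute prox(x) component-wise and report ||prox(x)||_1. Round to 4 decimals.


Soft-thresholding with lambda = 4.96:
prox(-3.998) = sign(-3.998)*max(|-3.998| - 4.96, 0) = 0.0
prox(-0.1607) = sign(-0.1607)*max(|-0.1607| - 4.96, 0) = 0.0
prox(x) = [0.0, 0.0]
||prox(x)||_1 = 0.0 + 0.0 = 0.0


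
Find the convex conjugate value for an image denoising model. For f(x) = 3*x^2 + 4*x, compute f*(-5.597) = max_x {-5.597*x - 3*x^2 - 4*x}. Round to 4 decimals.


f*(y) = sup_x {y*x - a*x^2 - b*x} = sup_x {(y-b)*x - a*x^2}
FOC: (y - b) - 2a*x = 0 => x* = (y - b)/(2a)
x* = (-5.597 - 4)/(2*3) = -1.5995
f*(-5.597) = (y-b)^2/(4a) = (-5.597 - 4)^2/(4*3)
= 92.1024/12 = 7.6752


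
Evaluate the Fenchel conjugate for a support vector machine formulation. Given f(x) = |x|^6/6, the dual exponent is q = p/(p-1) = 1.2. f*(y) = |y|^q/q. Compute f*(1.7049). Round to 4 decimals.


The conjugate exponent q satisfies 1/p + 1/q = 1.
p = 6, so q = 6/(6 - 1) = 1.2
|y|^q = 1.7049^1.2 = 1.8969
f*(1.7049) = 1.8969 / 1.2 = 1.5807


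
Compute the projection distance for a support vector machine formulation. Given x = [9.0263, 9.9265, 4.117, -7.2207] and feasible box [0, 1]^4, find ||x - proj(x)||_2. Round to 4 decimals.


Project each component onto [0, 1].
clip(9.0263) = 1.0, clip(9.9265) = 1.0, clip(4.117) = 1.0, clip(-7.2207) = 0.0
Projection = [1.0, 1.0, 1.0, 0.0]
Squared diffs: [64.4215, 79.6824, 9.7157, 52.1385]
Distance = sqrt(205.9581) = 14.3512


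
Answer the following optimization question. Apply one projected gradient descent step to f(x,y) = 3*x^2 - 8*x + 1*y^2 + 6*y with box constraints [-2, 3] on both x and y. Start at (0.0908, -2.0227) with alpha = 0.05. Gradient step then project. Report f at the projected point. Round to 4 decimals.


Step 1: Compute gradient at (0.0908, -2.0227).
grad_x = 2*3*0.0908 - 8 = -7.4552
grad_y = 2*1*-2.0227 + 6 = 1.9546
Step 2: Gradient step.
x_raw = 0.0908 - 0.05*-7.4552 = 0.4636
y_raw = -2.0227 - 0.05*1.9546 = -2.1204
Step 3: Project onto [-2, 3].
x_proj = clip(0.4636) = 0.4636
y_proj = clip(-2.1204) = -2.0
Step 4: Evaluate f.
f(0.4636, -2.0) = -11.0638


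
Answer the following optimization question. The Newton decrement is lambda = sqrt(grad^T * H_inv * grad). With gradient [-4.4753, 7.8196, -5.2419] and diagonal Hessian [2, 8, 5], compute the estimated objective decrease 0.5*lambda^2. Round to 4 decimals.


Step 1: H is diagonal, so H^(-1) * g = [-2.2377, 0.9775, -1.0484].
Step 2: g^T H^(-1) g = sum_i g_i^2 / H_ii
  = (-4.4753)^2/2 + (7.8196)^2/8 + (-5.2419)^2/5
  = 10.0142 + 7.6433 + 5.4955 = 23.1529
Step 3: Objective decrease = 0.5 * g^T H^(-1) g = 11.5765


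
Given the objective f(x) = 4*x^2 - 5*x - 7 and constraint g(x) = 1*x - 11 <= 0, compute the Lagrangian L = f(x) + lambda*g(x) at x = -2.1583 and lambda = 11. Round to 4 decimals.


Step 1: Evaluate f(x).
f(-2.1583) = 4*(-2.1583)^2 - 5*(-2.1583) - 7 = 22.4245
Step 2: Evaluate g(x).
g(-2.1583) = 1*-2.1583 - 11 = -13.1583
Step 3: Compute Lagrangian.
L = 22.4245 + 11*-13.1583 = -122.3168


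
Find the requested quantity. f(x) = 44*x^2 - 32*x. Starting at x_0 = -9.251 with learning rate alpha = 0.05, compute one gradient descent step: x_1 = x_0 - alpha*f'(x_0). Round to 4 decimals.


We compute the gradient at x_0 and apply the update.
f'(x) = 88*x - 32
f'(-9.251) = 88*-9.251 - 32 = -846.088
x_1 = -9.251 - 0.05*-846.088 = 33.0534


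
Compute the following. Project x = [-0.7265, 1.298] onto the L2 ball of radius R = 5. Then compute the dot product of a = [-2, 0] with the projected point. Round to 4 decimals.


Step 1: Compute ||x|| (intermediates to 6 decimals).
||x|| = sqrt((-0.7265)^2 + 1.298^2) = 1.487483
Step 2: Project.
Since ||x|| <= R, proj = x (no scaling needed).
proj(x) = [-0.7265, 1.298]
Step 3: Dot product.
a^T * proj(x) = -2*(-0.7265) + 0*1.298 = 1.453


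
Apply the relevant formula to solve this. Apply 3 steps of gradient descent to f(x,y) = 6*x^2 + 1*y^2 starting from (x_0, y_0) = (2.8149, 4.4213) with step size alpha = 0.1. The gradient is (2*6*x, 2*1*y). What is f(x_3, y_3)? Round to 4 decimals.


Gradient descent on f(x,y) = 6*x^2 + 1*y^2.
Starting point: (2.8149, 4.4213), alpha = 0.1
Step 1: grad_x = 2*6*2.8149 = 33.7788, grad_y = 2*1*4.4213 = 8.8426
  x_1 = 2.8149 - 0.1*33.7788 = -0.563
  y_1 = 4.4213 - 0.1*8.8426 = 3.537
Step 2: grad_x = 2*6*-0.563 = -6.7558, grad_y = 2*1*3.537 = 7.0741
  x_2 = -0.563 - 0.1*-6.7558 = 0.1126
  y_2 = 3.537 - 0.1*7.0741 = 2.8296
Step 3: grad_x = 2*6*0.1126 = 1.3512, grad_y = 2*1*2.8296 = 5.6593
  x_3 = 0.1126 - 0.1*1.3512 = -0.0225
  y_3 = 2.8296 - 0.1*5.6593 = 2.2637
f(-0.0225, 2.2637) = 6*(-0.0225)^2 + 1*2.2637^2 = 5.1274


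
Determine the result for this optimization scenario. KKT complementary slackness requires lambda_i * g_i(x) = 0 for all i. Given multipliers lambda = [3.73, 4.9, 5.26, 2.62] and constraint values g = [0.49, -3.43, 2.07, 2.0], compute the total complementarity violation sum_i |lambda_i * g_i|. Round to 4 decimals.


KKT complementary slackness check:
lambda_1 * g_1 = 3.73 * 0.49 = 1.8277
lambda_2 * g_2 = 4.9 * -3.43 = -16.807
lambda_3 * g_3 = 5.26 * 2.07 = 10.8882
lambda_4 * g_4 = 2.62 * 2.0 = 5.24
Total violation = 1.8277 + 16.807 + 10.8882 + 5.24 = 34.7629


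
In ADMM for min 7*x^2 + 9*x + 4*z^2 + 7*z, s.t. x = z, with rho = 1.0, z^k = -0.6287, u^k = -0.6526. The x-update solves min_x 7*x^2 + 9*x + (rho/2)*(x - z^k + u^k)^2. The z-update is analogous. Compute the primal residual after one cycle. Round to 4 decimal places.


ADMM iteration with rho = 1.0, z^k = -0.6287, u^k = -0.6526
Step 1: x-update.
Minimize 7*x^2 + 9*x + (1.0/2)*(x + 0.6287 - 0.6526)^2
FOC: (2*7 + 1.0)*x = -9 + 1.0*(-0.6287 + 0.6526)
x^{k+1} = -0.5984
Step 2: z-update.
Minimize 4*z^2 + 7*z + (1.0/2)*(-0.5984 - z - 0.6526)^2
FOC: (2*4 + 1.0)*z = -7 + 1.0*(-0.5984 - 0.6526)
z^{k+1} = -0.9168
Step 3: u-update.
u^{k+1} = -0.6526 - 0.5984 + 0.9168 = -0.3342
Step 4: Primal residual = |-0.5984 + 0.9168| = 0.3184


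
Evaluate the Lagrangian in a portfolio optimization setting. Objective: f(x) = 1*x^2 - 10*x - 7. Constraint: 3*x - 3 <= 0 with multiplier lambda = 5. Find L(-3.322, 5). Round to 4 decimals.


Step 1: Evaluate f(x).
f(-3.322) = 1*(-3.322)^2 - 10*(-3.322) - 7 = 37.2557
Step 2: Evaluate g(x).
g(-3.322) = 3*-3.322 - 3 = -12.966
Step 3: Compute Lagrangian.
L = 37.2557 + 5*-12.966 = -27.5743


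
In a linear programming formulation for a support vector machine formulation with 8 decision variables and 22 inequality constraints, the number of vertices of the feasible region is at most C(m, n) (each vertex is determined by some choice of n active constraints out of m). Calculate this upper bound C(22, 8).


Each vertex corresponds to some choice of n active constraints out of m, so the number of vertices is at most C(m, n) = m! / (n!(m-n)!).
m = 22, n = 8
Numerator: 22 * 21 * 20 * 19 * 18 * 17 * 16 * 15
Denominator: 8! = 40320
C(22, 8) = 319770


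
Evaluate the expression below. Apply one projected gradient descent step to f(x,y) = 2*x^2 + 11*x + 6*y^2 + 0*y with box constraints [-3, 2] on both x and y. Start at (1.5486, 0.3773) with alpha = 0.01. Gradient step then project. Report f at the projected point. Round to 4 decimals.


Step 1: Compute gradient at (1.5486, 0.3773).
grad_x = 2*2*1.5486 + 11 = 17.1944
grad_y = 2*6*0.3773 + 0 = 4.5276
Step 2: Gradient step.
x_raw = 1.5486 - 0.01*17.1944 = 1.3767
y_raw = 0.3773 - 0.01*4.5276 = 0.332
Step 3: Project onto [-3, 2].
x_proj = clip(1.3767) = 1.3767
y_proj = clip(0.332) = 0.332
Step 4: Evaluate f.
f(1.3767, 0.332) = 19.595


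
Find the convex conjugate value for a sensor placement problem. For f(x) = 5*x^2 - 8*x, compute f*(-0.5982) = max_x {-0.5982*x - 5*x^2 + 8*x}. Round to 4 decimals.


f*(y) = sup_x {y*x - a*x^2 - b*x} = sup_x {(y-b)*x - a*x^2}
FOC: (y - b) - 2a*x = 0 => x* = (y - b)/(2a)
x* = (-0.5982 + 8)/(2*5) = 0.7402
f*(-0.5982) = (y-b)^2/(4a) = (-0.5982 + 8)^2/(4*5)
= 54.7866/20 = 2.7393


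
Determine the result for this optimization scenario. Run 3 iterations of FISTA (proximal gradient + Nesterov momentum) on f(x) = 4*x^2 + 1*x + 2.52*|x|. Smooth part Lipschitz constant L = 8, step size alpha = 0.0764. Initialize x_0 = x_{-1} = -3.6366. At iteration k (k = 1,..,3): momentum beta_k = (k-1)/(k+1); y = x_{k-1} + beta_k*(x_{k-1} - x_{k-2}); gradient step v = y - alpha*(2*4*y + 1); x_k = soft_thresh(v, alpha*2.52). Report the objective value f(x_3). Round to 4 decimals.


FISTA on f(x) = 4*x^2 + 1*x + 2.52*|x|
L = 8, alpha = 0.0764
Iteration 1: beta = 0.0, y = -3.6366 + 0.0*(-3.6366 + 3.6366) = -3.6366
  grad(y) = -28.0928, v = y - alpha*grad = -1.4903
  prox(v) = soft_thresh(-1.4903, 0.1925) = -1.2978
Iteration 2: beta = 0.3333, y = -1.2978 + 0.3333*(-1.2978 + 3.6366) = -0.5182
  grad(y) = -3.1454, v = y - alpha*grad = -0.2779
  prox(v) = soft_thresh(-0.2779, 0.1925) = -0.0853
Iteration 3: beta = 0.5, y = -0.0853 + 0.5*(-0.0853 + 1.2978) = 0.5209
  grad(y) = 5.1671, v = y - alpha*grad = 0.1261
  prox(v) = soft_thresh(0.1261, 0.1925) = 0.0
f(x_3) = 4*0.0^2 + 1*0.0 + 2.52*|0.0| = 0.0


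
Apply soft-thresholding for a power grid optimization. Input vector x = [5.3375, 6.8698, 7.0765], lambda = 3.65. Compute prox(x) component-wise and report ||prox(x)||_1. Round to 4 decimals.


Soft-thresholding with lambda = 3.65:
prox(5.3375) = sign(5.3375)*max(|5.3375| - 3.65, 0) = 1.6875
prox(6.8698) = sign(6.8698)*max(|6.8698| - 3.65, 0) = 3.2198
prox(7.0765) = sign(7.0765)*max(|7.0765| - 3.65, 0) = 3.4265
prox(x) = [1.6875, 3.2198, 3.4265]
||prox(x)||_1 = 1.6875 + 3.2198 + 3.4265 = 8.3338


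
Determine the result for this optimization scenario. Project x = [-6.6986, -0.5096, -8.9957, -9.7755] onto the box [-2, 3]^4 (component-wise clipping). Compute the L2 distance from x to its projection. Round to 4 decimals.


Project each component onto [-2, 3].
clip(-6.6986) = -2.0, clip(-0.5096) = -0.5096, clip(-8.9957) = -2.0, clip(-9.7755) = -2.0
Projection = [-2.0, -0.5096, -2.0, -2.0]
Squared diffs: [22.0768, 0.0, 48.9398, 60.4584]
Distance = sqrt(131.475) = 11.4663


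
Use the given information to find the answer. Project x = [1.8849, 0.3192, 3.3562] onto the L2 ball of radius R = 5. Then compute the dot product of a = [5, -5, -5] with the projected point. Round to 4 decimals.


Step 1: Compute ||x|| (intermediates to 6 decimals).
||x|| = sqrt(1.8849^2 + 0.3192^2 + 3.3562^2) = 3.862488
Step 2: Project.
Since ||x|| <= R, proj = x (no scaling needed).
proj(x) = [1.8849, 0.3192, 3.3562]
Step 3: Dot product.
a^T * proj(x) = 5*1.8849 - 5*0.3192 - 5*3.3562 = -8.9525


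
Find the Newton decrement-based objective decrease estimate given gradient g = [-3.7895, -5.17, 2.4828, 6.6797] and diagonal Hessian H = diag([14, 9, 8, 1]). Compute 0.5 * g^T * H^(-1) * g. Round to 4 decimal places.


Step 1: H is diagonal, so H^(-1) * g = [-0.2707, -0.5744, 0.3104, 6.6797].
Step 2: g^T H^(-1) g = sum_i g_i^2 / H_ii
  = (-3.7895)^2/14 + (-5.17)^2/9 + (2.4828)^2/8 + (6.6797)^2/1
  = 1.0257 + 2.9699 + 0.7705 + 44.6184 = 49.3845
Step 3: Objective decrease = 0.5 * g^T H^(-1) g = 24.6923
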